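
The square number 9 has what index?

3

We need n² = 9, so n = √9 = 3.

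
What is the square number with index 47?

The 47th square number is n² with n = 47.
47² = 2209.

2209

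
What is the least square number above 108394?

Solve n² > 108394 for integer n.
The largest n with value ≤ 108394 is 329 (since 108241 ≤ 108394 < 108900), so the first above is n = 330, value 108900.

108900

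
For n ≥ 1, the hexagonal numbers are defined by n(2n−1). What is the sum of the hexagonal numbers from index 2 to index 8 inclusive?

371

Σ i(2i−1) = 2Σi² − Σi over i = 2..8.
Σi = 36 − 1 = 35 and Σi² = 204 − 1 = 203.
2·203 − 1·35 = 371.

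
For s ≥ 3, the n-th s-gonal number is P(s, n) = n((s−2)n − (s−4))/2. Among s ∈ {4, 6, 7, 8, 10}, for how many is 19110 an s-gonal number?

1

s = 4: P(4, 138) = 19044 and P(4, 139) = 19321; 19110 is not s-gonal.
s = 6: P(6, 98) = 19110. ✓
s = 7: P(7, 87) = 18792 and P(7, 88) = 19228; 19110 is not s-gonal.
s = 8: P(8, 80) = 19040 and P(8, 81) = 19521; 19110 is not s-gonal.
s = 10: P(10, 69) = 18837 and P(10, 70) = 19390; 19110 is not s-gonal.
Hits: s ∈ {6} → 1.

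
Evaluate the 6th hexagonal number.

66

6·(2·6 − 1) = 6·11 = 66.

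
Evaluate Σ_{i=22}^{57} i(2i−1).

Σ i(2i−1) = 2Σi² − Σi over i = 22..57.
Σi = 1653 − 231 = 1422 and Σi² = 63365 − 3311 = 60054.
2·60054 − 1·1422 = 118686.

118686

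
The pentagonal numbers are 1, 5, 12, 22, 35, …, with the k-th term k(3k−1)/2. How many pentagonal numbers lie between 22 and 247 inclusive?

10

The n-th pentagonal number is n(3n−1)/2.
Smallest index with value ≥ 22: n = 4 (giving 22).
Largest index with value ≤ 247: n = 13 (giving 247).
Indices 4 through 13: 10 terms.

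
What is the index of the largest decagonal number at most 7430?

Solve n(4n−3) ≤ 7430 for integer n.
n = 43 gives 7267 ≤ 7430, while n = 44 gives 7612 > 7430; so the answer is index 43.

43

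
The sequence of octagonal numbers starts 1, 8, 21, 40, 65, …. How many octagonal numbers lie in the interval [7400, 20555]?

The n-th octagonal number is n(3n−2).
Smallest index with value ≥ 7400: n = 50 (giving 7400).
Largest index with value ≤ 20555: n = 83 (giving 20501).
Indices 50 through 83: 34 terms.

34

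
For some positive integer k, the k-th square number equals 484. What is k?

We need n² = 484, so n = √484 = 22.
Check: 22² = 484. ✓

22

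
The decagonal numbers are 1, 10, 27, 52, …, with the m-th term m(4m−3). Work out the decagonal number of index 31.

3751

The 31st decagonal number is n(4n−3) with n = 31.
31·(4·31 − 3) = 31·121 = 3751.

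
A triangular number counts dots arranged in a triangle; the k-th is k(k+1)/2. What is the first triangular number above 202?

Solve n(n+1)/2 > 202 for integer n.
The largest n with value ≤ 202 is 19 (since 190 ≤ 202 < 210), so the first above is n = 20, value 210.

210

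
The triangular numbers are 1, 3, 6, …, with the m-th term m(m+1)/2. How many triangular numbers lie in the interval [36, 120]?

8

The n-th triangular number is n(n+1)/2.
Smallest index with value ≥ 36: n = 8 (giving 36).
Largest index with value ≤ 120: n = 15 (giving 120).
Indices 8 through 15: 8 terms.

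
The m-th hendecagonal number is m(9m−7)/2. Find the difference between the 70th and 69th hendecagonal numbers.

Consecutive hendecagonal numbers differ by 9n − 8: here 9·70 − 8 = 622.

622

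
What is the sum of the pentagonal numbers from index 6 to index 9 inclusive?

330

Σ i(3i−1)/2 = (3Σi² − Σi) / 2 over i = 6..9.
Σi = 45 − 15 = 30 and Σi² = 285 − 55 = 230.
(3·230 − 1·30) / 2 = 660/2 = 330.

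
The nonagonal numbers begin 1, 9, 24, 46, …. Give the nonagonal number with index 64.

64·(7·64 − 5)/2 = 64·443/2 = 14176.

14176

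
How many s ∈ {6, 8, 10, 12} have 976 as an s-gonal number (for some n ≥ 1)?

1

s = 6: P(6, 22) = 946 and P(6, 23) = 1035; 976 is not s-gonal.
s = 8: P(8, 18) = 936 and P(8, 19) = 1045; 976 is not s-gonal.
s = 10: P(10, 16) = 976. ✓
s = 12: P(12, 14) = 924 and P(12, 15) = 1065; 976 is not s-gonal.
Hits: s ∈ {10} → 1.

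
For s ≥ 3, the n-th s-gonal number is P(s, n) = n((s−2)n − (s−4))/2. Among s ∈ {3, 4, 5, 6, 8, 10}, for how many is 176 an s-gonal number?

2

s = 3: P(3, 18) = 171 and P(3, 19) = 190; 176 is not s-gonal.
s = 4: P(4, 13) = 169 and P(4, 14) = 196; 176 is not s-gonal.
s = 5: P(5, 11) = 176. ✓
s = 6: P(6, 9) = 153 and P(6, 10) = 190; 176 is not s-gonal.
s = 8: P(8, 8) = 176. ✓
s = 10: P(10, 7) = 175 and P(10, 8) = 232; 176 is not s-gonal.
Hits: s ∈ {5, 8} → 2.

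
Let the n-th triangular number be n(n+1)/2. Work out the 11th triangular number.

The 11th triangular number is n(n+1)/2 with n = 11.
11·12/2 = 132/2 = 66.

66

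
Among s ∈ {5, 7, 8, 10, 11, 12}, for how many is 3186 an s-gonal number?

s = 5: P(5, 46) = 3151 and P(5, 47) = 3290; 3186 is not s-gonal.
s = 7: P(7, 36) = 3186. ✓
s = 8: P(8, 32) = 3008 and P(8, 33) = 3201; 3186 is not s-gonal.
s = 10: P(10, 28) = 3052 and P(10, 29) = 3277; 3186 is not s-gonal.
s = 11: P(11, 27) = 3186. ✓
s = 12: P(12, 25) = 3025 and P(12, 26) = 3276; 3186 is not s-gonal.
Hits: s ∈ {7, 11} → 2.

2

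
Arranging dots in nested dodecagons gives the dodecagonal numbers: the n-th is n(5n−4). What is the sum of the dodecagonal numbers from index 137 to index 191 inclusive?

Σ i(5i−4) = 5Σi² − 4Σi over i = 137..191.
Σi = 18336 − 9316 = 9020 and Σi² = 2340896 − 847756 = 1493140.
5·1493140 − 4·9020 = 7429620.

7429620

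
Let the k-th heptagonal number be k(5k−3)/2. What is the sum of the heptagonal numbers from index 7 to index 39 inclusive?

49984

Σ i(5i−3)/2 = (5Σi² − 3Σi) / 2 over i = 7..39.
Σi = 780 − 21 = 759 and Σi² = 20540 − 91 = 20449.
(5·20449 − 3·759) / 2 = 99968/2 = 49984.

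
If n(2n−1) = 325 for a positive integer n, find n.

Set n(2n−1) = 325, giving 2n² − n − 325 = 0.
The discriminant is 1 + 8·325 = 2601, and √2601 = 51.
So n = (1 + 51) / 4 = 52/4 = 13.

13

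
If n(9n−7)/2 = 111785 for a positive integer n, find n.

Set n(9n−7)/2 = 111785, giving 9n² − 7n − 223570 = 0.
The discriminant is 49 + 72·111785 = 8048569, and √8048569 = 2837.
So n = (7 + 2837) / 18 = 2844/18 = 158.
Check: 158·(9·158 − 7)/2 = 111785. ✓

158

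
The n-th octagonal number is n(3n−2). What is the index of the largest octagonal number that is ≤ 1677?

23

Solve n(3n−2) ≤ 1677 for integer n.
n = 23 gives 1541 ≤ 1677, while n = 24 gives 1680 > 1677; so the answer is index 23.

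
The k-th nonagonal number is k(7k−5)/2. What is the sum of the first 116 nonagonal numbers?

1827696

Σ i(7i−5)/2 = (7Σi² − 5Σi) / 2 over i = 1..116.
Σi = 6786 and Σi² = 527046.
(7·527046 − 5·6786) / 2 = 3655392/2 = 1827696.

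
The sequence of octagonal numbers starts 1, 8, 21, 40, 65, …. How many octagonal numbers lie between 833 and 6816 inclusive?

32

The n-th octagonal number is n(3n−2).
Smallest index with value ≥ 833: n = 17 (giving 833).
Largest index with value ≤ 6816: n = 48 (giving 6816).
Indices 17 through 48: 32 terms.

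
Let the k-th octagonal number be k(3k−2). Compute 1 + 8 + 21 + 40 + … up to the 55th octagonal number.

Σ i(3i−2) = 3Σi² − 2Σi over i = 1..55.
Σi = 1540 and Σi² = 56980.
3·56980 − 2·1540 = 167860.

167860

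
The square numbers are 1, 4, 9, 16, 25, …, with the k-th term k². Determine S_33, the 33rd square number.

33² = 1089.

1089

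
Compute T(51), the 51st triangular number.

1326

The 51st triangular number is n(n+1)/2 with n = 51.
51·52/2 = 2652/2 = 1326.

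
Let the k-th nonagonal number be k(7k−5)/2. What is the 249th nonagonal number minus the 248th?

Consecutive nonagonal numbers differ by 7n − 6: here 7·249 − 6 = 1737.

1737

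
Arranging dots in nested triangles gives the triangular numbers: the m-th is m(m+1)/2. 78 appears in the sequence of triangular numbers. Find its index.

Set n(n+1)/2 = 78, giving n² + n − 156 = 0.
The discriminant is 1 + 8·78 = 625, and √625 = 25.
So n = (-1 + 25) / 2 = 24/2 = 12.
Check: 12·13/2 = 78. ✓

12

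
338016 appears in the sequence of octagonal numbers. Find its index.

Set n(3n−2) = 338016, giving 3n² − 2n − 338016 = 0.
So n = (2 + 2014) / 6 = 2016/6 = 336.

336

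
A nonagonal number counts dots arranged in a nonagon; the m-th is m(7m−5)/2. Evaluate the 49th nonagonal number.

8281

The 49th nonagonal number is n(7n−5)/2 with n = 49.
49·(7·49 − 5)/2 = 49·338/2 = 49·169 = 8281.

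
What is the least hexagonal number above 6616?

Solve n(2n−1) > 6616 for integer n.
The largest n with value ≤ 6616 is 57 (since 6441 ≤ 6616 < 6670), so the first above is n = 58, value 6670.

6670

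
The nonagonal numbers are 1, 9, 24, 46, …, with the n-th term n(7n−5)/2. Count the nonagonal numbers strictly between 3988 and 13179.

The n-th nonagonal number is n(7n−5)/2.
Smallest index with value > 3988: n = 35 (giving 4200).
Largest index with value < 13179: n = 61 (giving 12871).
Indices 35 through 61: 27 terms.

27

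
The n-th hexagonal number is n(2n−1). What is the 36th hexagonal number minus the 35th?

Consecutive hexagonal numbers differ by 4n − 3: here 4·36 − 3 = 141.

141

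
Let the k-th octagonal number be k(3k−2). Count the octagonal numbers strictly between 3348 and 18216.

The n-th octagonal number is n(3n−2).
Smallest index with value > 3348: n = 34 (giving 3400).
Largest index with value < 18216: n = 78 (giving 18096).
Indices 34 through 78: 45 terms.

45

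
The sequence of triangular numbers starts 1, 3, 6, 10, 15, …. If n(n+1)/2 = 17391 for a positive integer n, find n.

Set n(n+1)/2 = 17391, giving n² + n − 34782 = 0.
The discriminant is 1 + 8·17391 = 139129, and √139129 = 373.
So n = (-1 + 373) / 2 = 372/2 = 186.
Check: 186·187/2 = 17391. ✓

186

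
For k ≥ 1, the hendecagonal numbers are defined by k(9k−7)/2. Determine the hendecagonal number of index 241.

260521

241·(9·241 − 7)/2 = 241·2162/2 = 241·1081 = 260521.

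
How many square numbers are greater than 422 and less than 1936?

23

The n-th square number is n².
Smallest index with value > 422: n = 21 (giving 441).
Largest index with value < 1936: n = 43 (giving 1849).
Indices 21 through 43: 23 terms.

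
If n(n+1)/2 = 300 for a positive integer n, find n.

24

Set n(n+1)/2 = 300, giving n² + n − 600 = 0.
The discriminant is 1 + 8·300 = 2401, and √2401 = 49.
So n = (-1 + 49) / 2 = 48/2 = 24.
Check: 24·25/2 = 300. ✓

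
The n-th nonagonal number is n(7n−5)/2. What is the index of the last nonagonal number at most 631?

Solve n(7n−5)/2 ≤ 631 for integer n.
n = 13 gives 559 ≤ 631, while n = 14 gives 651 > 631; so the answer is index 13.

13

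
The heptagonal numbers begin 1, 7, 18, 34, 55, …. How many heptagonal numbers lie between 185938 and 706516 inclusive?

258

The n-th heptagonal number is n(5n−3)/2.
Smallest index with value ≥ 185938: n = 274 (giving 187279).
Largest index with value ≤ 706516: n = 531 (giving 704106).
Indices 274 through 531: 258 terms.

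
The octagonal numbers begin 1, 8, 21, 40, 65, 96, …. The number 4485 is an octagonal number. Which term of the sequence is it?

Set n(3n−2) = 4485, giving 3n² − 2n − 4485 = 0.
The discriminant is 4 + 12·4485 = 53824, and √53824 = 232.
So n = (2 + 232) / 6 = 234/6 = 39.
Check: 39·(3·39 − 2) = 4485. ✓

39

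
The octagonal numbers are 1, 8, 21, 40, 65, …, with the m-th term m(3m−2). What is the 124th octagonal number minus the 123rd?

739

Consecutive octagonal numbers differ by 6n − 5: here 6·124 − 5 = 739.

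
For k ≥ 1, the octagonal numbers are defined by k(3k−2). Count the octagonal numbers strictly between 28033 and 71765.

The n-th octagonal number is n(3n−2).
Smallest index with value > 28033: n = 98 (giving 28616).
Largest index with value < 71765: n = 154 (giving 70840).
Indices 98 through 154: 57 terms.

57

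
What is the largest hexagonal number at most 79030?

Solve n(2n−1) ≤ 79030 for integer n.
n = 199 gives 79003 ≤ 79030, while n = 200 gives 79800 > 79030; so the answer is 79003.

79003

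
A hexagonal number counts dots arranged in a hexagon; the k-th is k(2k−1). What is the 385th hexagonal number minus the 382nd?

4599

385·(2·385 − 1) = 296065 and 382·(2·382 − 1) = 291466.
Difference: 296065 − 291466 = 4599.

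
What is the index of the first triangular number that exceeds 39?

Solve n(n+1)/2 > 39 for integer n.
The largest n with value ≤ 39 is 8 (since 36 ≤ 39 < 45), so the first above is n = 9, value 45.

9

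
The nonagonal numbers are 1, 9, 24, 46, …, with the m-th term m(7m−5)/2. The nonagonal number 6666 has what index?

44

Set n(7n−5)/2 = 6666, giving 7n² − 5n − 13332 = 0.
So n = (5 + 611) / 14 = 616/14 = 44.
Check: 44·(7·44 − 5)/2 = 6666. ✓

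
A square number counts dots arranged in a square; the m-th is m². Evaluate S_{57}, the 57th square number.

3249

57² = 3249.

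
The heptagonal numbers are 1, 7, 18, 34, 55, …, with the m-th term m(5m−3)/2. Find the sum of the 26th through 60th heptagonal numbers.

Σ i(5i−3)/2 = (5Σi² − 3Σi) / 2 over i = 26..60.
Σi = 1830 − 325 = 1505 and Σi² = 73810 − 5525 = 68285.
(5·68285 − 3·1505) / 2 = 336910/2 = 168455.

168455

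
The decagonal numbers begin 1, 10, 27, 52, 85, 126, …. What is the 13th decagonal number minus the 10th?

267

13·(4·13 − 3) = 637 and 10·(4·10 − 3) = 370.
Difference: 637 − 370 = 267.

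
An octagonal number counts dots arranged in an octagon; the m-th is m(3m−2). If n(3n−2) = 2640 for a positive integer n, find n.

30

Set n(3n−2) = 2640, giving 3n² − 2n − 2640 = 0.
The discriminant is 4 + 12·2640 = 31684, and √31684 = 178.
So n = (2 + 178) / 6 = 180/6 = 30.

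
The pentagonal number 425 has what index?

17

Set n(3n−1)/2 = 425, giving 3n² − n − 850 = 0.
The discriminant is 1 + 24·425 = 10201, and √10201 = 101.
So n = (1 + 101) / 6 = 102/6 = 17.
Check: 17·(3·17 − 1)/2 = 425. ✓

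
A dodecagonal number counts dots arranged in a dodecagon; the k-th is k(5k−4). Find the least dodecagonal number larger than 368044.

Solve n(5n−4) > 368044 for integer n.
The largest n with value ≤ 368044 is 271 (since 366121 ≤ 368044 < 368832), so the first above is n = 272, value 368832.

368832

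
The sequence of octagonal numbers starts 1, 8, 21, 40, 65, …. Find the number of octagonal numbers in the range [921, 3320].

The n-th octagonal number is n(3n−2).
Smallest index with value ≥ 921: n = 18 (giving 936).
Largest index with value ≤ 3320: n = 33 (giving 3201).
Indices 18 through 33: 16 terms.

16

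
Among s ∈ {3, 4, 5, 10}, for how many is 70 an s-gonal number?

s = 3: P(3, 11) = 66 and P(3, 12) = 78; 70 is not s-gonal.
s = 4: P(4, 8) = 64 and P(4, 9) = 81; 70 is not s-gonal.
s = 5: P(5, 7) = 70. ✓
s = 10: P(10, 4) = 52 and P(10, 5) = 85; 70 is not s-gonal.
Hits: s ∈ {5} → 1.

1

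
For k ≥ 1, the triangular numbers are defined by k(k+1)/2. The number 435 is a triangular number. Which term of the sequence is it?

Set n(n+1)/2 = 435, giving n² + n − 870 = 0.
The discriminant is 1 + 8·435 = 3481, and √3481 = 59.
So n = (-1 + 59) / 2 = 58/2 = 29.

29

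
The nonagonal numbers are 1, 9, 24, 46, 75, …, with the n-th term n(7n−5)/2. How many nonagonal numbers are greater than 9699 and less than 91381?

The n-th nonagonal number is n(7n−5)/2.
Smallest index with value > 9699: n = 54 (giving 10071).
Largest index with value < 91381: n = 161 (giving 90321).
Indices 54 through 161: 108 terms.

108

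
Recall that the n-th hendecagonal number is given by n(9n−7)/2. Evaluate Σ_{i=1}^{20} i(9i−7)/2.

Σ i(9i−7)/2 = (9Σi² − 7Σi) / 2 over i = 1..20.
Σi = 210 and Σi² = 2870.
(9·2870 − 7·210) / 2 = 24360/2 = 12180.

12180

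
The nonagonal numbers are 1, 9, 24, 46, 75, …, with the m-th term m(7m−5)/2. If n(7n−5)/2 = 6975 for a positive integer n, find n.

Set n(7n−5)/2 = 6975, giving 7n² − 5n − 13950 = 0.
So n = (5 + 625) / 14 = 630/14 = 45.

45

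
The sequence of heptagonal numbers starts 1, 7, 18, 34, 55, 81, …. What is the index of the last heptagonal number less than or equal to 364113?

Solve n(5n−3)/2 ≤ 364113 for integer n.
n = 381 gives 362331 ≤ 364113, while n = 382 gives 364237 > 364113; so the answer is index 381.

381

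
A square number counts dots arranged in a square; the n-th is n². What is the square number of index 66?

The 66th square number is n² with n = 66.
66² = 4356.

4356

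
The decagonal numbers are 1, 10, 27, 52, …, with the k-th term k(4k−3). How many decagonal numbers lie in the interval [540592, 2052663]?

349

The n-th decagonal number is n(4n−3).
Smallest index with value ≥ 540592: n = 368 (giving 540592).
Largest index with value ≤ 2052663: n = 716 (giving 2048476).
Indices 368 through 716: 349 terms.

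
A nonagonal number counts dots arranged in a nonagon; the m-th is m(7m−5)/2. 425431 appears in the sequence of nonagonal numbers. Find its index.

Set n(7n−5)/2 = 425431, giving 7n² − 5n − 850862 = 0.
So n = (5 + 4881) / 14 = 4886/14 = 349.

349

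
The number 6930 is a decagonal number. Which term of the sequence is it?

42

Set n(4n−3) = 6930, giving 4n² − 3n − 6930 = 0.
The discriminant is 9 + 16·6930 = 110889, and √110889 = 333.
So n = (3 + 333) / 8 = 336/8 = 42.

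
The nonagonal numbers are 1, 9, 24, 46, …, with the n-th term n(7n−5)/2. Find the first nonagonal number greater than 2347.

Solve n(7n−5)/2 > 2347 for integer n.
The largest n with value ≤ 2347 is 26 (since 2301 ≤ 2347 < 2484), so the first above is n = 27, value 2484.

2484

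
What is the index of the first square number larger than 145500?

382

Solve n² > 145500 for integer n.
The largest n with value ≤ 145500 is 381 (since 145161 ≤ 145500 < 145924), so the first above is n = 382, value 145924.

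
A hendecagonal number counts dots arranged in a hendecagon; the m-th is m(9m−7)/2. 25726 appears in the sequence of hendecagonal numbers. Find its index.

76

Set n(9n−7)/2 = 25726, giving 9n² − 7n − 51452 = 0.
The discriminant is 49 + 72·25726 = 1852321, and √1852321 = 1361.
So n = (7 + 1361) / 18 = 1368/18 = 76.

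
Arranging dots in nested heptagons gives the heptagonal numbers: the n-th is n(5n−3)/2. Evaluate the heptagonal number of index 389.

The 389th heptagonal number is n(5n−3)/2 with n = 389.
389·(5·389 − 3)/2 = 389·1942/2 = 389·971 = 377719.

377719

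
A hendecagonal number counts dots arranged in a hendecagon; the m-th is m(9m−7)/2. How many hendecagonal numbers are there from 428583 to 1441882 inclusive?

The n-th hendecagonal number is n(9n−7)/2.
Smallest index with value ≥ 428583: n = 309 (giving 428583).
Largest index with value ≤ 1441882: n = 566 (giving 1439621).
Indices 309 through 566: 258 terms.

258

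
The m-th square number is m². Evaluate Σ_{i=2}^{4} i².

Σ_{i=2}^{4} i² = 30 − 1 = 29.

29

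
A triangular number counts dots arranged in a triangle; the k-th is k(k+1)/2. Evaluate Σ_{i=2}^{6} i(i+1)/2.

Σ i(i+1)/2 = (Σi² + Σi) / 2 over i = 2..6.
Σi = 21 − 1 = 20 and Σi² = 91 − 1 = 90.
(1·90 + 1·20) / 2 = 110/2 = 55.

55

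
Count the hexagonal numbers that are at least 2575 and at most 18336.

60

The n-th hexagonal number is n(2n−1).
Smallest index with value ≥ 2575: n = 37 (giving 2701).
Largest index with value ≤ 18336: n = 96 (giving 18336).
Indices 37 through 96: 60 terms.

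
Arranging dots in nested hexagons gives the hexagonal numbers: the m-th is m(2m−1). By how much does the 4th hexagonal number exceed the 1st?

27

4·(2·4 − 1) = 28 and 1·(2·1 − 1) = 1.
Difference: 28 − 1 = 27.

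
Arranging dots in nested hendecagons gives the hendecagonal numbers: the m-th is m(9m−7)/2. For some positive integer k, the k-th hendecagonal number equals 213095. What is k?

218

Set n(9n−7)/2 = 213095, giving 9n² − 7n − 426190 = 0.
The discriminant is 49 + 72·213095 = 15342889, and √15342889 = 3917.
So n = (7 + 3917) / 18 = 3924/18 = 218.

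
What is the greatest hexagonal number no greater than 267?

Solve n(2n−1) ≤ 267 for integer n.
n = 11 gives 231 ≤ 267, while n = 12 gives 276 > 267; so the answer is 231.

231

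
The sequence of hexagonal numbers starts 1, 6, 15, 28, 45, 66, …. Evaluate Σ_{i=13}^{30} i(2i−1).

17223

Σ i(2i−1) = 2Σi² − Σi over i = 13..30.
Σi = 465 − 78 = 387 and Σi² = 9455 − 650 = 8805.
2·8805 − 1·387 = 17223.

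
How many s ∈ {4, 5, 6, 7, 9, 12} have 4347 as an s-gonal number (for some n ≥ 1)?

s = 4: P(4, 65) = 4225 and P(4, 66) = 4356; 4347 is not s-gonal.
s = 5: P(5, 54) = 4347. ✓
s = 6: P(6, 46) = 4186 and P(6, 47) = 4371; 4347 is not s-gonal.
s = 7: P(7, 42) = 4347. ✓
s = 9: P(9, 35) = 4200 and P(9, 36) = 4446; 4347 is not s-gonal.
s = 12: P(12, 29) = 4089 and P(12, 30) = 4380; 4347 is not s-gonal.
Hits: s ∈ {5, 7} → 2.

2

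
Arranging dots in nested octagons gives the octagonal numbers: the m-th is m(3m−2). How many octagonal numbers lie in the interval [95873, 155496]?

49

The n-th octagonal number is n(3n−2).
Smallest index with value ≥ 95873: n = 180 (giving 96840).
Largest index with value ≤ 155496: n = 228 (giving 155496).
Indices 180 through 228: 49 terms.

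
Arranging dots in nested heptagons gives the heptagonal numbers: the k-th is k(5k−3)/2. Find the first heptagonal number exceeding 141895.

Solve n(5n−3)/2 > 141895 for integer n.
The largest n with value ≤ 141895 is 238 (since 141253 ≤ 141895 < 142444), so the first above is n = 239, value 142444.

142444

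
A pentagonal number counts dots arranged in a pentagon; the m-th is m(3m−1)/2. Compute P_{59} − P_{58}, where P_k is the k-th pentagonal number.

175

Consecutive pentagonal numbers differ by 3n − 2: here 3·59 − 2 = 175.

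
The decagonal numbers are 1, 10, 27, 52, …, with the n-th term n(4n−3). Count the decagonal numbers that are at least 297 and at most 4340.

25

The n-th decagonal number is n(4n−3).
Smallest index with value ≥ 297: n = 9 (giving 297).
Largest index with value ≤ 4340: n = 33 (giving 4257).
Indices 9 through 33: 25 terms.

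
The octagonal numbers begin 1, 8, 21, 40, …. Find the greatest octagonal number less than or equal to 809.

736

Solve n(3n−2) ≤ 809 for integer n.
n = 16 gives 736 ≤ 809, while n = 17 gives 833 > 809; so the answer is 736.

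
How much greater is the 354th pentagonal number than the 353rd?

Consecutive pentagonal numbers differ by 3n − 2: here 3·354 − 2 = 1060.

1060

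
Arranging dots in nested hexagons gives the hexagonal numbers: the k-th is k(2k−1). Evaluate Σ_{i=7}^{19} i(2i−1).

4589

Σ i(2i−1) = 2Σi² − Σi over i = 7..19.
Σi = 190 − 21 = 169 and Σi² = 2470 − 91 = 2379.
2·2379 − 1·169 = 4589.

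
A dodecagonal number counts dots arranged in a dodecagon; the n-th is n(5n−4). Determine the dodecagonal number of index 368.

675648

368·(5·368 − 4) = 368·1836 = 675648.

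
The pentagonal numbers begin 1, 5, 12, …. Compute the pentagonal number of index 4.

The 4th pentagonal number is n(3n−1)/2 with n = 4.
4·(3·4 − 1)/2 = 4·11/2 = 22.

22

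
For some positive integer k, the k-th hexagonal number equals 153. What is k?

Set n(2n−1) = 153, giving 2n² − n − 153 = 0.
The discriminant is 1 + 8·153 = 1225, and √1225 = 35.
So n = (1 + 35) / 4 = 36/4 = 9.

9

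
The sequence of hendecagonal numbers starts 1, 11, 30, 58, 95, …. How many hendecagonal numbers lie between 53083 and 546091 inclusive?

240

The n-th hendecagonal number is n(9n−7)/2.
Smallest index with value ≥ 53083: n = 109 (giving 53083).
Largest index with value ≤ 546091: n = 348 (giving 543750).
Indices 109 through 348: 240 terms.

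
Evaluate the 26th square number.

The 26th square number is n² with n = 26.
26² = 676.

676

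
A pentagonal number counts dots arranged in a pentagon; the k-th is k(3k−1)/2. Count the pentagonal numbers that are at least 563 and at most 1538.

13

The n-th pentagonal number is n(3n−1)/2.
Smallest index with value ≥ 563: n = 20 (giving 590).
Largest index with value ≤ 1538: n = 32 (giving 1520).
Indices 20 through 32: 13 terms.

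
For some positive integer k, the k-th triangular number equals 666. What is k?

Set n(n+1)/2 = 666, giving n² + n − 1332 = 0.
So n = (-1 + 73) / 2 = 72/2 = 36.
Check: 36·37/2 = 666. ✓

36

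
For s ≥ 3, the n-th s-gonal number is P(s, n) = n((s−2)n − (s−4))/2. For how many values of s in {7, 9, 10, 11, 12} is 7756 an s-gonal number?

s = 7: P(7, 56) = 7756. ✓
s = 9: P(9, 47) = 7614 and P(9, 48) = 7944; 7756 is not s-gonal.
s = 10: P(10, 44) = 7612 and P(10, 45) = 7965; 7756 is not s-gonal.
s = 11: P(11, 41) = 7421 and P(11, 42) = 7791; 7756 is not s-gonal.
s = 12: P(12, 39) = 7449 and P(12, 40) = 7840; 7756 is not s-gonal.
Hits: s ∈ {7} → 1.

1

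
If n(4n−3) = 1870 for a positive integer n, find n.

22

Set n(4n−3) = 1870, giving 4n² − 3n − 1870 = 0.
The discriminant is 9 + 16·1870 = 29929, and √29929 = 173.
So n = (3 + 173) / 8 = 176/8 = 22.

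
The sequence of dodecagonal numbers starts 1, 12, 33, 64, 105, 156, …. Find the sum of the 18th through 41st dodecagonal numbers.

Σ i(5i−4) = 5Σi² − 4Σi over i = 18..41.
Σi = 861 − 153 = 708 and Σi² = 23821 − 1785 = 22036.
5·22036 − 4·708 = 107348.

107348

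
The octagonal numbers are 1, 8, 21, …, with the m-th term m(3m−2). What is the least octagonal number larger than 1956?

1976

Solve n(3n−2) > 1956 for integer n.
The largest n with value ≤ 1956 is 25 (since 1825 ≤ 1956 < 1976), so the first above is n = 26, value 1976.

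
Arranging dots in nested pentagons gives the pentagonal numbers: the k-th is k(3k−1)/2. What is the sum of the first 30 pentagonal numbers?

13950

Σ i(3i−1)/2 = (3Σi² − Σi) / 2 over i = 1..30.
Σi = 465 and Σi² = 9455.
(3·9455 − 1·465) / 2 = 27900/2 = 13950.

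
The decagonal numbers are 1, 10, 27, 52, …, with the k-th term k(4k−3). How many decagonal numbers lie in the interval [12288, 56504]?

64

The n-th decagonal number is n(4n−3).
Smallest index with value ≥ 12288: n = 56 (giving 12376).
Largest index with value ≤ 56504: n = 119 (giving 56287).
Indices 56 through 119: 64 terms.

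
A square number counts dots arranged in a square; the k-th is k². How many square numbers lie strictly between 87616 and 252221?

The n-th square number is n².
Smallest index with value > 87616: n = 297 (giving 88209).
Largest index with value < 252221: n = 502 (giving 252004).
Indices 297 through 502: 206 terms.

206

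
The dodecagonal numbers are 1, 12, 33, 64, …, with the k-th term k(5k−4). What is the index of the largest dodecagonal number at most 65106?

Solve n(5n−4) ≤ 65106 for integer n.
n = 114 gives 64524 ≤ 65106, while n = 115 gives 65665 > 65106; so the answer is index 114.

114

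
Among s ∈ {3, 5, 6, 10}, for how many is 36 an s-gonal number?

1

s = 3: P(3, 8) = 36. ✓
s = 5: P(5, 5) = 35 and P(5, 6) = 51; 36 is not s-gonal.
s = 6: P(6, 4) = 28 and P(6, 5) = 45; 36 is not s-gonal.
s = 10: P(10, 3) = 27 and P(10, 4) = 52; 36 is not s-gonal.
Hits: s ∈ {3} → 1.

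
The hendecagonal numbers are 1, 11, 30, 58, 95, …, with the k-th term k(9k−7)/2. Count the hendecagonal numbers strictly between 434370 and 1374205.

241

The n-th hendecagonal number is n(9n−7)/2.
Smallest index with value > 434370: n = 312 (giving 436956).
Largest index with value < 1374205: n = 552 (giving 1369236).
Indices 312 through 552: 241 terms.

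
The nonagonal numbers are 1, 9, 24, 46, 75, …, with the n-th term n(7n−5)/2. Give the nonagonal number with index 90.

The 90th nonagonal number is n(7n−5)/2 with n = 90.
90·(7·90 − 5)/2 = 90·625/2 = 28125.

28125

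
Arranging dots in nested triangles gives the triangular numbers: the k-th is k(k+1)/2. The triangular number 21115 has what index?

205

Set n(n+1)/2 = 21115, giving n² + n − 42230 = 0.
The discriminant is 1 + 8·21115 = 168921, and √168921 = 411.
So n = (-1 + 411) / 2 = 410/2 = 205.
Check: 205·206/2 = 21115. ✓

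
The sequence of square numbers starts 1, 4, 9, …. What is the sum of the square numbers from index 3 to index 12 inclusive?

Σ_{i=3}^{12} i² = 650 − 5 = 645.

645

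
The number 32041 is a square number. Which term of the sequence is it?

We need n² = 32041, so n = √32041 = 179.
Check: 179² = 32041. ✓

179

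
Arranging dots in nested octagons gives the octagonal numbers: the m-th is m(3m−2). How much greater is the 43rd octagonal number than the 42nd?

253

Consecutive octagonal numbers differ by 6n − 5: here 6·43 − 5 = 253.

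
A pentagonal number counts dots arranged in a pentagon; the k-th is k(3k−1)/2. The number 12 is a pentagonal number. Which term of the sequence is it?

3

Set n(3n−1)/2 = 12, giving 3n² − n − 24 = 0.
The discriminant is 1 + 24·12 = 289, and √289 = 17.
So n = (1 + 17) / 6 = 18/6 = 3.
Check: 3·(3·3 − 1)/2 = 12. ✓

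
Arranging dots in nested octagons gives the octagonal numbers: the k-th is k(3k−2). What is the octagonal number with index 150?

The 150th octagonal number is n(3n−2) with n = 150.
150·(3·150 − 2) = 150·448 = 67200.

67200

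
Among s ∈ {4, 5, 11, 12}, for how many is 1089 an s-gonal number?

1

s = 4: P(4, 33) = 1089. ✓
s = 5: P(5, 27) = 1080 and P(5, 28) = 1162; 1089 is not s-gonal.
s = 11: P(11, 15) = 960 and P(11, 16) = 1096; 1089 is not s-gonal.
s = 12: P(12, 15) = 1065 and P(12, 16) = 1216; 1089 is not s-gonal.
Hits: s ∈ {4} → 1.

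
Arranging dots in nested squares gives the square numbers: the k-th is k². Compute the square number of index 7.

The 7th square number is n² with n = 7.
7² = 49.

49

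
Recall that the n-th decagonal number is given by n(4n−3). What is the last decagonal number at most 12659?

12376

Solve n(4n−3) ≤ 12659 for integer n.
n = 56 gives 12376 ≤ 12659, while n = 57 gives 12825 > 12659; so the answer is 12376.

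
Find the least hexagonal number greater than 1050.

Solve n(2n−1) > 1050 for integer n.
The largest n with value ≤ 1050 is 23 (since 1035 ≤ 1050 < 1128), so the first above is n = 24, value 1128.

1128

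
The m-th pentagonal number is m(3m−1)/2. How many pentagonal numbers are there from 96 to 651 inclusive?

13

The n-th pentagonal number is n(3n−1)/2.
Smallest index with value ≥ 96: n = 9 (giving 117).
Largest index with value ≤ 651: n = 21 (giving 651).
Indices 9 through 21: 13 terms.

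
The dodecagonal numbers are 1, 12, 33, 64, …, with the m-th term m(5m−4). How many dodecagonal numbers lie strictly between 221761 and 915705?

217

The n-th dodecagonal number is n(5n−4).
Smallest index with value > 221761: n = 212 (giving 223872).
Largest index with value < 915705: n = 428 (giving 914208).
Indices 212 through 428: 217 terms.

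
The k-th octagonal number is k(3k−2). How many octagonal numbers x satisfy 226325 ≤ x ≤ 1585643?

The n-th octagonal number is n(3n−2).
Smallest index with value ≥ 226325: n = 275 (giving 226325).
Largest index with value ≤ 1585643: n = 727 (giving 1584133).
Indices 275 through 727: 453 terms.

453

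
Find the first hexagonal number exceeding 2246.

Solve n(2n−1) > 2246 for integer n.
The largest n with value ≤ 2246 is 33 (since 2145 ≤ 2246 < 2278), so the first above is n = 34, value 2278.

2278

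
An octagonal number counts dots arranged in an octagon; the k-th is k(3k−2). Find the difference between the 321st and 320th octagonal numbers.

1921

Consecutive octagonal numbers differ by 6n − 5: here 6·321 − 5 = 1921.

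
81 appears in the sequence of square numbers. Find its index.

9

We need n² = 81, so n = √81 = 9.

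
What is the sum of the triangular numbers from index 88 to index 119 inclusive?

174416

Σ i(i+1)/2 = (Σi² + Σi) / 2 over i = 88..119.
Σi = 7140 − 3828 = 3312 and Σi² = 568820 − 223300 = 345520.
(1·345520 + 1·3312) / 2 = 348832/2 = 174416.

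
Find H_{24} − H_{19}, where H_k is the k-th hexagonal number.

24·(2·24 − 1) = 1128 and 19·(2·19 − 1) = 703.
Difference: 1128 − 703 = 425.

425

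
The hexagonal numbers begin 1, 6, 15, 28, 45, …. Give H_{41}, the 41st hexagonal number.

3321

41·(2·41 − 1) = 41·81 = 3321.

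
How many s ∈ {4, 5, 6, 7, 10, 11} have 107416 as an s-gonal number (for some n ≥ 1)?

s = 4: P(4, 327) = 106929 and P(4, 328) = 107584; 107416 is not s-gonal.
s = 5: P(5, 267) = 106800 and P(5, 268) = 107602; 107416 is not s-gonal.
s = 6: P(6, 232) = 107416. ✓
s = 7: P(7, 207) = 106812 and P(7, 208) = 107848; 107416 is not s-gonal.
s = 10: P(10, 164) = 107092 and P(10, 165) = 108405; 107416 is not s-gonal.
s = 11: P(11, 154) = 106183 and P(11, 155) = 107570; 107416 is not s-gonal.
Hits: s ∈ {6} → 1.

1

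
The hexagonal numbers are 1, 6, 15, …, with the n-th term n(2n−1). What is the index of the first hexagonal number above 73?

7

Solve n(2n−1) > 73 for integer n.
The largest n with value ≤ 73 is 6 (since 66 ≤ 73 < 91), so the first above is n = 7, value 91.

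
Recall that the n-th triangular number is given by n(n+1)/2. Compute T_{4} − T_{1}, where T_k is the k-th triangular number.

4·5/2 = 10 and 1·2/2 = 1.
Difference: 10 − 1 = 9.

9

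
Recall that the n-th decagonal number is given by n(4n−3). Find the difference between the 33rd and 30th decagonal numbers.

747

33·(4·33 − 3) = 4257 and 30·(4·30 − 3) = 3510.
Difference: 4257 − 3510 = 747.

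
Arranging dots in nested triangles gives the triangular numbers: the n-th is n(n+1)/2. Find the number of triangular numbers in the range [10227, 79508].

256

The n-th triangular number is n(n+1)/2.
Smallest index with value ≥ 10227: n = 143 (giving 10296).
Largest index with value ≤ 79508: n = 398 (giving 79401).
Indices 143 through 398: 256 terms.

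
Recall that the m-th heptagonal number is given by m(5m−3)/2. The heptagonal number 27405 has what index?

Set n(5n−3)/2 = 27405, giving 5n² − 3n − 54810 = 0.
The discriminant is 9 + 40·27405 = 1096209, and √1096209 = 1047.
So n = (3 + 1047) / 10 = 1050/10 = 105.

105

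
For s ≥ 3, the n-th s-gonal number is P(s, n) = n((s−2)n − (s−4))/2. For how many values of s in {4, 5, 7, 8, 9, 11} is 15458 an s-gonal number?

1

s = 4: P(4, 124) = 15376 and P(4, 125) = 15625; 15458 is not s-gonal.
s = 5: P(5, 101) = 15251 and P(5, 102) = 15555; 15458 is not s-gonal.
s = 7: P(7, 78) = 15093 and P(7, 79) = 15484; 15458 is not s-gonal.
s = 8: P(8, 72) = 15408 and P(8, 73) = 15841; 15458 is not s-gonal.
s = 9: P(9, 66) = 15081 and P(9, 67) = 15544; 15458 is not s-gonal.
s = 11: P(11, 59) = 15458. ✓
Hits: s ∈ {11} → 1.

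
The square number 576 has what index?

We need n² = 576, so n = √576 = 24.
Check: 24² = 576. ✓

24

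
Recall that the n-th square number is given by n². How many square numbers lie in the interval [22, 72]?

The n-th square number is n².
Smallest index with value ≥ 22: n = 5 (giving 25).
Largest index with value ≤ 72: n = 8 (giving 64).
Indices 5 through 8: 4 terms.

4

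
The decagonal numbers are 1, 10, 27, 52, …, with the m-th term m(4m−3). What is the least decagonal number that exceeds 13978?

Solve n(4n−3) > 13978 for integer n.
The largest n with value ≤ 13978 is 59 (since 13747 ≤ 13978 < 14220), so the first above is n = 60, value 14220.

14220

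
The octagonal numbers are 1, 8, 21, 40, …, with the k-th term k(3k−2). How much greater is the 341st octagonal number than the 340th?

2041

Consecutive octagonal numbers differ by 6n − 5: here 6·341 − 5 = 2041.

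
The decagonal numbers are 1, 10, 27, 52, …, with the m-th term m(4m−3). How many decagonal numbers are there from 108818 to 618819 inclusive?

The n-th decagonal number is n(4n−3).
Smallest index with value ≥ 108818: n = 166 (giving 109726).
Largest index with value ≤ 618819: n = 393 (giving 616617).
Indices 166 through 393: 228 terms.

228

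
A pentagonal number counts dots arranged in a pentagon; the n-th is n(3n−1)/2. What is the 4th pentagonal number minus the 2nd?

17

4·(3·4 − 1)/2 = 22 and 2·(3·2 − 1)/2 = 5.
Difference: 22 − 5 = 17.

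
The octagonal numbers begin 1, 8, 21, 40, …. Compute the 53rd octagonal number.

The 53rd octagonal number is n(3n−2) with n = 53.
53·(3·53 − 2) = 53·157 = 8321.

8321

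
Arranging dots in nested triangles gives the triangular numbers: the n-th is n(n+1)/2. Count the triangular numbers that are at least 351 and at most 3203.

The n-th triangular number is n(n+1)/2.
Smallest index with value ≥ 351: n = 26 (giving 351).
Largest index with value ≤ 3203: n = 79 (giving 3160).
Indices 26 through 79: 54 terms.

54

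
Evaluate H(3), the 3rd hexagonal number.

15

3·(2·3 − 1) = 3·5 = 15.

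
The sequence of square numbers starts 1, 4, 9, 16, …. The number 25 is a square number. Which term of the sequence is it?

We need n² = 25, so n = √25 = 5.
Check: 5² = 25. ✓

5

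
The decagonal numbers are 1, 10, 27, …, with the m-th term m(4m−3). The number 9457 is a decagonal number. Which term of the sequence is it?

49

Set n(4n−3) = 9457, giving 4n² − 3n − 9457 = 0.
The discriminant is 9 + 16·9457 = 151321, and √151321 = 389.
So n = (3 + 389) / 8 = 392/8 = 49.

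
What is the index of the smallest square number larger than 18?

5

Solve n² > 18 for integer n.
The largest n with value ≤ 18 is 4 (since 16 ≤ 18 < 25), so the first above is n = 5, value 25.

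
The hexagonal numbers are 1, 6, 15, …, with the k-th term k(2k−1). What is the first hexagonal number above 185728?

Solve n(2n−1) > 185728 for integer n.
The largest n with value ≤ 185728 is 304 (since 184528 ≤ 185728 < 185745), so the first above is n = 305, value 185745.

185745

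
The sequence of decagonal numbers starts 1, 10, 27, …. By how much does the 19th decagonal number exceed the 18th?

145

Consecutive decagonal numbers differ by 8n − 7: here 8·19 − 7 = 145.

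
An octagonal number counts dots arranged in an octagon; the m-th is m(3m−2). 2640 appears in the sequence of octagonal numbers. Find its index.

Set n(3n−2) = 2640, giving 3n² − 2n − 2640 = 0.
The discriminant is 4 + 12·2640 = 31684, and √31684 = 178.
So n = (2 + 178) / 6 = 180/6 = 30.

30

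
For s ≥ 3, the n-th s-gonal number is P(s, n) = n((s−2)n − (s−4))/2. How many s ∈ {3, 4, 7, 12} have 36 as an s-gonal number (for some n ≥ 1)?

s = 3: P(3, 8) = 36. ✓
s = 4: P(4, 6) = 36. ✓
s = 7: P(7, 4) = 34 and P(7, 5) = 55; 36 is not s-gonal.
s = 12: P(12, 3) = 33 and P(12, 4) = 64; 36 is not s-gonal.
Hits: s ∈ {3, 4} → 2.

2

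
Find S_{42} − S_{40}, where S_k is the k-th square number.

164

42² = 1764 and 40² = 1600.
Difference: 1764 − 1600 = 164.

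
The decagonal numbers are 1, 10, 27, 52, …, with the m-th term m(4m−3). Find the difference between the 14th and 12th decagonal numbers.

14·(4·14 − 3) = 742 and 12·(4·12 − 3) = 540.
Difference: 742 − 540 = 202.

202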